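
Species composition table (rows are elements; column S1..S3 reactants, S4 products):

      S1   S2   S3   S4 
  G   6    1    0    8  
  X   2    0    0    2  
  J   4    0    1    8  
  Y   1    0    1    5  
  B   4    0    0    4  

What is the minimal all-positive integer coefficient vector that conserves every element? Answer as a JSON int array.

G: 1·6+2·1+4·0 = 8 | 1·8 = 8
X: 1·2+2·0+4·0 = 2 | 1·2 = 2
J: 1·4+2·0+4·1 = 8 | 1·8 = 8
Y: 1·1+2·0+4·1 = 5 | 1·5 = 5
B: 1·4+2·0+4·0 = 4 | 1·4 = 4
gcd(1,2,4,1) = 1

Coefficients: [1, 2, 4, 1]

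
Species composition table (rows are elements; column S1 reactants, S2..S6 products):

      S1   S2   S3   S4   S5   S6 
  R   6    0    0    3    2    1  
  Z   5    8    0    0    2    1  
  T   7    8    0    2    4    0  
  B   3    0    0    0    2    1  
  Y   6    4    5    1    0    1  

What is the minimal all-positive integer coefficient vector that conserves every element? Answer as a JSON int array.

Coefficients: [4, 1, 2, 4, 3, 6]

R: 4·6 = 24 | 1·0+2·0+4·3+3·2+6·1 = 24
Z: 4·5 = 20 | 1·8+2·0+4·0+3·2+6·1 = 20
T: 4·7 = 28 | 1·8+2·0+4·2+3·4+6·0 = 28
B: 4·3 = 12 | 1·0+2·0+4·0+3·2+6·1 = 12
Y: 4·6 = 24 | 1·4+2·5+4·1+3·0+6·1 = 24
gcd(4,1,2,4,3,6) = 1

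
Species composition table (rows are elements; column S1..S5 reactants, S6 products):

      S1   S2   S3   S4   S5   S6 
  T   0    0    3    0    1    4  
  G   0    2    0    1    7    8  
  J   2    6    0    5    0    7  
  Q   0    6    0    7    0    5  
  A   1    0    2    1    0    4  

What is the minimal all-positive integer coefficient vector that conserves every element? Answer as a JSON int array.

Coefficients: [6, 1, 4, 2, 4, 4]

T: 6·0+1·0+4·3+2·0+4·1 = 16 | 4·4 = 16
G: 6·0+1·2+4·0+2·1+4·7 = 32 | 4·8 = 32
J: 6·2+1·6+4·0+2·5+4·0 = 28 | 4·7 = 28
Q: 6·0+1·6+4·0+2·7+4·0 = 20 | 4·5 = 20
A: 6·1+1·0+4·2+2·1+4·0 = 16 | 4·4 = 16
gcd(6,1,4,2,4,4) = 1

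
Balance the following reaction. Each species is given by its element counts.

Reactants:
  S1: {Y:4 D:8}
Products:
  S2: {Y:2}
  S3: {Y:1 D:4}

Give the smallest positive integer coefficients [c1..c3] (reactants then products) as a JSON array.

Coefficients: [1, 1, 2]

Y: 1·4 = 4 | 1·2+2·1 = 4
D: 1·8 = 8 | 1·0+2·4 = 8
gcd(1,1,2) = 1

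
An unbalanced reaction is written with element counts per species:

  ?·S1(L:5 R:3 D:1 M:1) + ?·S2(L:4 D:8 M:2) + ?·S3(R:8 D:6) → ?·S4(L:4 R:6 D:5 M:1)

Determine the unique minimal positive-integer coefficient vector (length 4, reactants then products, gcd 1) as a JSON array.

L: 4·5+1·4+3·0 = 24 | 6·4 = 24
R: 4·3+1·0+3·8 = 36 | 6·6 = 36
D: 4·1+1·8+3·6 = 30 | 6·5 = 30
M: 4·1+1·2+3·0 = 6 | 6·1 = 6
gcd(4,1,3,6) = 1

Coefficients: [4, 1, 3, 6]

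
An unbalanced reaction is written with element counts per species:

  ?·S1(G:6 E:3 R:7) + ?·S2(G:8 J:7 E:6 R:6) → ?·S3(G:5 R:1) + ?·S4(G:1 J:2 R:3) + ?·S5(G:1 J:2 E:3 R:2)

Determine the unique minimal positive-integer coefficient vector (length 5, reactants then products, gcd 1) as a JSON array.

G: 1·6+2·8 = 22 | 3·5+2·1+5·1 = 22
J: 1·0+2·7 = 14 | 3·0+2·2+5·2 = 14
E: 1·3+2·6 = 15 | 3·0+2·0+5·3 = 15
R: 1·7+2·6 = 19 | 3·1+2·3+5·2 = 19
gcd(1,2,3,2,5) = 1

Coefficients: [1, 2, 3, 2, 5]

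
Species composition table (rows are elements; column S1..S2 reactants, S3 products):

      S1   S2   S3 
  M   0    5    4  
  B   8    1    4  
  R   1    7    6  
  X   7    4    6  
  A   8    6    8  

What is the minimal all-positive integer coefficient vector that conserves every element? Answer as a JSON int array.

Coefficients: [2, 4, 5]

M: 2·0+4·5 = 20 | 5·4 = 20
B: 2·8+4·1 = 20 | 5·4 = 20
R: 2·1+4·7 = 30 | 5·6 = 30
X: 2·7+4·4 = 30 | 5·6 = 30
A: 2·8+4·6 = 40 | 5·8 = 40
gcd(2,4,5) = 1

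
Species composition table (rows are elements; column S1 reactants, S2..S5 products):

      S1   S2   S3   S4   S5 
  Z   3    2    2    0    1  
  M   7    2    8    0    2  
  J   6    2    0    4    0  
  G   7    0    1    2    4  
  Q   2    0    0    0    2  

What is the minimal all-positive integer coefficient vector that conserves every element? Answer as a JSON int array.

Z: 4·3 = 12 | 2·2+2·2+5·0+4·1 = 12
M: 4·7 = 28 | 2·2+2·8+5·0+4·2 = 28
J: 4·6 = 24 | 2·2+2·0+5·4+4·0 = 24
G: 4·7 = 28 | 2·0+2·1+5·2+4·4 = 28
Q: 4·2 = 8 | 2·0+2·0+5·0+4·2 = 8
gcd(4,2,2,5,4) = 1

Coefficients: [4, 2, 2, 5, 4]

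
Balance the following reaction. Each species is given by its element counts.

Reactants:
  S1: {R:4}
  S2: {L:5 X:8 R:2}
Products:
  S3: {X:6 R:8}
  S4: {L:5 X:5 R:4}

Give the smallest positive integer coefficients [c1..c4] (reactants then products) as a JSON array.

Coefficients: [3, 2, 1, 2]

L: 3·0+2·5 = 10 | 1·0+2·5 = 10
X: 3·0+2·8 = 16 | 1·6+2·5 = 16
R: 3·4+2·2 = 16 | 1·8+2·4 = 16
gcd(3,2,1,2) = 1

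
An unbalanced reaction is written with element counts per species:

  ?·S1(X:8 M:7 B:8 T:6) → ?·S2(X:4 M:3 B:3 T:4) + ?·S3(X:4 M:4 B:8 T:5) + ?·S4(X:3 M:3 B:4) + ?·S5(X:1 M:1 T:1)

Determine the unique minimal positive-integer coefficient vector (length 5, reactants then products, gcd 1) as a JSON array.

X: 4·8 = 32 | 4·4+1·4+3·3+3·1 = 32
M: 4·7 = 28 | 4·3+1·4+3·3+3·1 = 28
B: 4·8 = 32 | 4·3+1·8+3·4+3·0 = 32
T: 4·6 = 24 | 4·4+1·5+3·0+3·1 = 24
gcd(4,4,1,3,3) = 1

Coefficients: [4, 4, 1, 3, 3]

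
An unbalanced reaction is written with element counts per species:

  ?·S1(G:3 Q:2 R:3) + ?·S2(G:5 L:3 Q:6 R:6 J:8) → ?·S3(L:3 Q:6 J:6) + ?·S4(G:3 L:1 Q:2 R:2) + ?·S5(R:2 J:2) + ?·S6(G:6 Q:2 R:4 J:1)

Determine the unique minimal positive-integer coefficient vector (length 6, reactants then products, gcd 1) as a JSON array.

G: 2·3+3·5 = 21 | 2·0+3·3+5·0+2·6 = 21
L: 2·0+3·3 = 9 | 2·3+3·1+5·0+2·0 = 9
Q: 2·2+3·6 = 22 | 2·6+3·2+5·0+2·2 = 22
R: 2·3+3·6 = 24 | 2·0+3·2+5·2+2·4 = 24
J: 2·0+3·8 = 24 | 2·6+3·0+5·2+2·1 = 24
gcd(2,3,2,3,5,2) = 1

Coefficients: [2, 3, 2, 3, 5, 2]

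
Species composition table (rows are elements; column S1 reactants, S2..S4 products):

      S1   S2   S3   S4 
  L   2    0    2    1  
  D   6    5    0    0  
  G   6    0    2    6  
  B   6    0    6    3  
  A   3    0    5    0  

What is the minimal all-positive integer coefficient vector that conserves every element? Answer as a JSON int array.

Coefficients: [5, 6, 3, 4]

L: 5·2 = 10 | 6·0+3·2+4·1 = 10
D: 5·6 = 30 | 6·5+3·0+4·0 = 30
G: 5·6 = 30 | 6·0+3·2+4·6 = 30
B: 5·6 = 30 | 6·0+3·6+4·3 = 30
A: 5·3 = 15 | 6·0+3·5+4·0 = 15
gcd(5,6,3,4) = 1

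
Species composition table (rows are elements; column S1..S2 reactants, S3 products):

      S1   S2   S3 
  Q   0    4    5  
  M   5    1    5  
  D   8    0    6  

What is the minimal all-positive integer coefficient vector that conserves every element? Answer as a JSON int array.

Q: 3·0+5·4 = 20 | 4·5 = 20
M: 3·5+5·1 = 20 | 4·5 = 20
D: 3·8+5·0 = 24 | 4·6 = 24
gcd(3,5,4) = 1

Coefficients: [3, 5, 4]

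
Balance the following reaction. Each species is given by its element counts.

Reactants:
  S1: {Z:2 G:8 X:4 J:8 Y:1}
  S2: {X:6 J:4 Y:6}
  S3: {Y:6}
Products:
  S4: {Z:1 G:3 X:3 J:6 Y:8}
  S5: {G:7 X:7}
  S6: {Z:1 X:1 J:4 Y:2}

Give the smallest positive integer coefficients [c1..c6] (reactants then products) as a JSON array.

Z: 4·2+3·0+5·0 = 8 | 6·1+2·0+2·1 = 8
G: 4·8+3·0+5·0 = 32 | 6·3+2·7+2·0 = 32
X: 4·4+3·6+5·0 = 34 | 6·3+2·7+2·1 = 34
J: 4·8+3·4+5·0 = 44 | 6·6+2·0+2·4 = 44
Y: 4·1+3·6+5·6 = 52 | 6·8+2·0+2·2 = 52
gcd(4,3,5,6,2,2) = 1

Coefficients: [4, 3, 5, 6, 2, 2]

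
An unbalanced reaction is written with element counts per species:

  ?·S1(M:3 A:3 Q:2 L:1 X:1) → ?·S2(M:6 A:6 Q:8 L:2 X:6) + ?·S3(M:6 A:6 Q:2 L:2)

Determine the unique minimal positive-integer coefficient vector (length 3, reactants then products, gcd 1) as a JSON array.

M: 6·3 = 18 | 1·6+2·6 = 18
A: 6·3 = 18 | 1·6+2·6 = 18
Q: 6·2 = 12 | 1·8+2·2 = 12
L: 6·1 = 6 | 1·2+2·2 = 6
X: 6·1 = 6 | 1·6+2·0 = 6
gcd(6,1,2) = 1

Coefficients: [6, 1, 2]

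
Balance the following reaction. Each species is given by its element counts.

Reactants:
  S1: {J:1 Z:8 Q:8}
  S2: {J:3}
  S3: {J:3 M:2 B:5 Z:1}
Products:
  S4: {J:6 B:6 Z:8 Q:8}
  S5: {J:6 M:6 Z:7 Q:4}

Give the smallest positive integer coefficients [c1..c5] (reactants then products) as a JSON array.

J: 6·1+6·3+6·3 = 42 | 5·6+2·6 = 42
M: 6·0+6·0+6·2 = 12 | 5·0+2·6 = 12
B: 6·0+6·0+6·5 = 30 | 5·6+2·0 = 30
Z: 6·8+6·0+6·1 = 54 | 5·8+2·7 = 54
Q: 6·8+6·0+6·0 = 48 | 5·8+2·4 = 48
gcd(6,6,6,5,2) = 1

Coefficients: [6, 6, 6, 5, 2]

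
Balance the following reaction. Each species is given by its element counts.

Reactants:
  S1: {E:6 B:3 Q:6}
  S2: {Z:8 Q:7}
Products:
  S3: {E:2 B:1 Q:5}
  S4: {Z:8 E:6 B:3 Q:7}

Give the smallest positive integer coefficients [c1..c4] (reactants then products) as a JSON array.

Coefficients: [5, 3, 6, 3]

Z: 5·0+3·8 = 24 | 6·0+3·8 = 24
E: 5·6+3·0 = 30 | 6·2+3·6 = 30
B: 5·3+3·0 = 15 | 6·1+3·3 = 15
Q: 5·6+3·7 = 51 | 6·5+3·7 = 51
gcd(5,3,6,3) = 1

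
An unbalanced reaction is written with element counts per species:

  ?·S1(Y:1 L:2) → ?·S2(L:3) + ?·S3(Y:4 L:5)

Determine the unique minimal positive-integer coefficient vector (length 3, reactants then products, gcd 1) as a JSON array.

Coefficients: [4, 1, 1]

Y: 4·1 = 4 | 1·0+1·4 = 4
L: 4·2 = 8 | 1·3+1·5 = 8
gcd(4,1,1) = 1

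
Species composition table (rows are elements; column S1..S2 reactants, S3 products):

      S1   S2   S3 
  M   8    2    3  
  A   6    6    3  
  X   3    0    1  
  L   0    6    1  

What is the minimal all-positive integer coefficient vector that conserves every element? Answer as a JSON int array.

M: 2·8+1·2 = 18 | 6·3 = 18
A: 2·6+1·6 = 18 | 6·3 = 18
X: 2·3+1·0 = 6 | 6·1 = 6
L: 2·0+1·6 = 6 | 6·1 = 6
gcd(2,1,6) = 1

Coefficients: [2, 1, 6]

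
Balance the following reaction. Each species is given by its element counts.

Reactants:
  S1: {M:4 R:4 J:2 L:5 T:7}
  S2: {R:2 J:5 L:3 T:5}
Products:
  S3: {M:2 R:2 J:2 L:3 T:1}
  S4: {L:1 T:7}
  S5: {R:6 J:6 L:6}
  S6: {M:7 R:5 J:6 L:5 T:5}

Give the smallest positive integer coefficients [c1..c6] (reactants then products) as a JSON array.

M: 5·4+4·0 = 20 | 3·2+6·0+2·0+2·7 = 20
R: 5·4+4·2 = 28 | 3·2+6·0+2·6+2·5 = 28
J: 5·2+4·5 = 30 | 3·2+6·0+2·6+2·6 = 30
L: 5·5+4·3 = 37 | 3·3+6·1+2·6+2·5 = 37
T: 5·7+4·5 = 55 | 3·1+6·7+2·0+2·5 = 55
gcd(5,4,3,6,2,2) = 1

Coefficients: [5, 4, 3, 6, 2, 2]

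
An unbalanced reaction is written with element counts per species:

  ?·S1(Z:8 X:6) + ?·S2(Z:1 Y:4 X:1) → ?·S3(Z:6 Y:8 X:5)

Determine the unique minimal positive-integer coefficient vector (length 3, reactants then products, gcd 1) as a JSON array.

Z: 1·8+4·1 = 12 | 2·6 = 12
Y: 1·0+4·4 = 16 | 2·8 = 16
X: 1·6+4·1 = 10 | 2·5 = 10
gcd(1,4,2) = 1

Coefficients: [1, 4, 2]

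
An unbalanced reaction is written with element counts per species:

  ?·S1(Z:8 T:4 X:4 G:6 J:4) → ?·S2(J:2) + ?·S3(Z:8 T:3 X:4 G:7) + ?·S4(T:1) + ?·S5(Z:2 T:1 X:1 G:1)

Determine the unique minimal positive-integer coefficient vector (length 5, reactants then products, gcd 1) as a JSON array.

Coefficients: [3, 6, 2, 2, 4]

Z: 3·8 = 24 | 6·0+2·8+2·0+4·2 = 24
T: 3·4 = 12 | 6·0+2·3+2·1+4·1 = 12
X: 3·4 = 12 | 6·0+2·4+2·0+4·1 = 12
G: 3·6 = 18 | 6·0+2·7+2·0+4·1 = 18
J: 3·4 = 12 | 6·2+2·0+2·0+4·0 = 12
gcd(3,6,2,2,4) = 1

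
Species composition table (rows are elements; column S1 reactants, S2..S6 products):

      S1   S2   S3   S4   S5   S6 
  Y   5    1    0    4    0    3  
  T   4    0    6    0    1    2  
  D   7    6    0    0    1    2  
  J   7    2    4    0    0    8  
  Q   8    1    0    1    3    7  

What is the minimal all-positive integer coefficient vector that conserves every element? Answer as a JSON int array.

Coefficients: [6, 5, 2, 4, 6, 3]

Y: 6·5 = 30 | 5·1+2·0+4·4+6·0+3·3 = 30
T: 6·4 = 24 | 5·0+2·6+4·0+6·1+3·2 = 24
D: 6·7 = 42 | 5·6+2·0+4·0+6·1+3·2 = 42
J: 6·7 = 42 | 5·2+2·4+4·0+6·0+3·8 = 42
Q: 6·8 = 48 | 5·1+2·0+4·1+6·3+3·7 = 48
gcd(6,5,2,4,6,3) = 1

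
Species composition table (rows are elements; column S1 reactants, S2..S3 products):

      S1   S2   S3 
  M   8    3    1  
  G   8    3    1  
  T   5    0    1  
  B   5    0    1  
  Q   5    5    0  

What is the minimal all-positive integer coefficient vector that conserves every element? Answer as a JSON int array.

Coefficients: [1, 1, 5]

M: 1·8 = 8 | 1·3+5·1 = 8
G: 1·8 = 8 | 1·3+5·1 = 8
T: 1·5 = 5 | 1·0+5·1 = 5
B: 1·5 = 5 | 1·0+5·1 = 5
Q: 1·5 = 5 | 1·5+5·0 = 5
gcd(1,1,5) = 1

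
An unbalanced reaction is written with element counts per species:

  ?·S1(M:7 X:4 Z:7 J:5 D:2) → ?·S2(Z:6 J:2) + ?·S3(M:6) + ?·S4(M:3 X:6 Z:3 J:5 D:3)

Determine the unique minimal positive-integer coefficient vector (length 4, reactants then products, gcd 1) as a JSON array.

Coefficients: [6, 5, 5, 4]

M: 6·7 = 42 | 5·0+5·6+4·3 = 42
X: 6·4 = 24 | 5·0+5·0+4·6 = 24
Z: 6·7 = 42 | 5·6+5·0+4·3 = 42
J: 6·5 = 30 | 5·2+5·0+4·5 = 30
D: 6·2 = 12 | 5·0+5·0+4·3 = 12
gcd(6,5,5,4) = 1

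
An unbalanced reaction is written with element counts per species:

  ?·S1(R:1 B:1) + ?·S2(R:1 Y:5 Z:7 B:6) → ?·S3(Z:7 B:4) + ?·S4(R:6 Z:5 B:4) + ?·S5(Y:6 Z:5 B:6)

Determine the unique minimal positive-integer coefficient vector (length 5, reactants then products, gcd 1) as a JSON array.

Coefficients: [6, 6, 1, 2, 5]

R: 6·1+6·1 = 12 | 1·0+2·6+5·0 = 12
Y: 6·0+6·5 = 30 | 1·0+2·0+5·6 = 30
Z: 6·0+6·7 = 42 | 1·7+2·5+5·5 = 42
B: 6·1+6·6 = 42 | 1·4+2·4+5·6 = 42
gcd(6,6,1,2,5) = 1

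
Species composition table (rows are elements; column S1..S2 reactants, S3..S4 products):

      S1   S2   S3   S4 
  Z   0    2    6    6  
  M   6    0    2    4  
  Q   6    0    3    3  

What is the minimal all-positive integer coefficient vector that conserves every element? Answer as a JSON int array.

Z: 1·0+6·2 = 12 | 1·6+1·6 = 12
M: 1·6+6·0 = 6 | 1·2+1·4 = 6
Q: 1·6+6·0 = 6 | 1·3+1·3 = 6
gcd(1,6,1,1) = 1

Coefficients: [1, 6, 1, 1]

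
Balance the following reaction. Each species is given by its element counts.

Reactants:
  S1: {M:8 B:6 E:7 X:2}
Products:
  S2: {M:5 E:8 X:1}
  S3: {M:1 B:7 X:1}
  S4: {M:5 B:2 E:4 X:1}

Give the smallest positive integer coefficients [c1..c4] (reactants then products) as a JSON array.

M: 4·8 = 32 | 1·5+2·1+5·5 = 32
B: 4·6 = 24 | 1·0+2·7+5·2 = 24
E: 4·7 = 28 | 1·8+2·0+5·4 = 28
X: 4·2 = 8 | 1·1+2·1+5·1 = 8
gcd(4,1,2,5) = 1

Coefficients: [4, 1, 2, 5]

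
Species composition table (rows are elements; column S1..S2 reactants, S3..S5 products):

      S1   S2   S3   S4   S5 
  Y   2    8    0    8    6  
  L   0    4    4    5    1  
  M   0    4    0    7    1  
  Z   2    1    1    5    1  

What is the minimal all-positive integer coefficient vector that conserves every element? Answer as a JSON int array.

Y: 6·2+5·8 = 52 | 1·0+2·8+6·6 = 52
L: 6·0+5·4 = 20 | 1·4+2·5+6·1 = 20
M: 6·0+5·4 = 20 | 1·0+2·7+6·1 = 20
Z: 6·2+5·1 = 17 | 1·1+2·5+6·1 = 17
gcd(6,5,1,2,6) = 1

Coefficients: [6, 5, 1, 2, 6]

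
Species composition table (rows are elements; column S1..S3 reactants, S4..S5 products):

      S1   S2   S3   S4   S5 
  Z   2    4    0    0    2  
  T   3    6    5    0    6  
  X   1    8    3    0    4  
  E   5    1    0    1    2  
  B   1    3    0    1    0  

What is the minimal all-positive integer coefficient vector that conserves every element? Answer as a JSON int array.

Coefficients: [3, 1, 3, 6, 5]

Z: 3·2+1·4+3·0 = 10 | 6·0+5·2 = 10
T: 3·3+1·6+3·5 = 30 | 6·0+5·6 = 30
X: 3·1+1·8+3·3 = 20 | 6·0+5·4 = 20
E: 3·5+1·1+3·0 = 16 | 6·1+5·2 = 16
B: 3·1+1·3+3·0 = 6 | 6·1+5·0 = 6
gcd(3,1,3,6,5) = 1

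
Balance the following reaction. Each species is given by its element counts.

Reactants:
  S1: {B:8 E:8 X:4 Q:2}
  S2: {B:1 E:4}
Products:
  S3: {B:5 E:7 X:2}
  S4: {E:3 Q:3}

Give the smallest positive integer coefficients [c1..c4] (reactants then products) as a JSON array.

B: 3·8+6·1 = 30 | 6·5+2·0 = 30
E: 3·8+6·4 = 48 | 6·7+2·3 = 48
X: 3·4+6·0 = 12 | 6·2+2·0 = 12
Q: 3·2+6·0 = 6 | 6·0+2·3 = 6
gcd(3,6,6,2) = 1

Coefficients: [3, 6, 6, 2]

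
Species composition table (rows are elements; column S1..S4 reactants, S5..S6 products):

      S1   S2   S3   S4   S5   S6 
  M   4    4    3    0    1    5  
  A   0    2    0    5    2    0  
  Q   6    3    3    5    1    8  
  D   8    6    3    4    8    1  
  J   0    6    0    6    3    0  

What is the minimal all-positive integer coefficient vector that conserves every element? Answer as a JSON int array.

M: 3·4+1·4+5·3+2·0 = 31 | 6·1+5·5 = 31
A: 3·0+1·2+5·0+2·5 = 12 | 6·2+5·0 = 12
Q: 3·6+1·3+5·3+2·5 = 46 | 6·1+5·8 = 46
D: 3·8+1·6+5·3+2·4 = 53 | 6·8+5·1 = 53
J: 3·0+1·6+5·0+2·6 = 18 | 6·3+5·0 = 18
gcd(3,1,5,2,6,5) = 1

Coefficients: [3, 1, 5, 2, 6, 5]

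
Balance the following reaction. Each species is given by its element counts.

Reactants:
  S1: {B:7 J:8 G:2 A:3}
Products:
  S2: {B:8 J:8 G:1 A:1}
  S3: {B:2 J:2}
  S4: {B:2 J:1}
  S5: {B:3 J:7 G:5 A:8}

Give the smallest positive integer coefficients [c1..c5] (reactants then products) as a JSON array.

B: 3·7 = 21 | 1·8+4·2+1·2+1·3 = 21
J: 3·8 = 24 | 1·8+4·2+1·1+1·7 = 24
G: 3·2 = 6 | 1·1+4·0+1·0+1·5 = 6
A: 3·3 = 9 | 1·1+4·0+1·0+1·8 = 9
gcd(3,1,4,1,1) = 1

Coefficients: [3, 1, 4, 1, 1]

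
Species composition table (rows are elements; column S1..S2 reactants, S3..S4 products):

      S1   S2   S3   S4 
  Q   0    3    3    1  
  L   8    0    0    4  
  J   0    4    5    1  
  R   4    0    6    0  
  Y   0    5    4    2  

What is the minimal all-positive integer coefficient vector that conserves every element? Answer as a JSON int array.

Coefficients: [3, 4, 2, 6]

Q: 3·0+4·3 = 12 | 2·3+6·1 = 12
L: 3·8+4·0 = 24 | 2·0+6·4 = 24
J: 3·0+4·4 = 16 | 2·5+6·1 = 16
R: 3·4+4·0 = 12 | 2·6+6·0 = 12
Y: 3·0+4·5 = 20 | 2·4+6·2 = 20
gcd(3,4,2,6) = 1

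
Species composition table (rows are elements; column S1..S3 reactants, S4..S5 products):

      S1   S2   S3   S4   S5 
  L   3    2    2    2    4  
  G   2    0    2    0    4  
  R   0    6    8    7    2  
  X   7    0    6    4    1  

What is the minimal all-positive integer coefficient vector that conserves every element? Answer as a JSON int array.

L: 2·3+5·2+2·2 = 20 | 6·2+2·4 = 20
G: 2·2+5·0+2·2 = 8 | 6·0+2·4 = 8
R: 2·0+5·6+2·8 = 46 | 6·7+2·2 = 46
X: 2·7+5·0+2·6 = 26 | 6·4+2·1 = 26
gcd(2,5,2,6,2) = 1

Coefficients: [2, 5, 2, 6, 2]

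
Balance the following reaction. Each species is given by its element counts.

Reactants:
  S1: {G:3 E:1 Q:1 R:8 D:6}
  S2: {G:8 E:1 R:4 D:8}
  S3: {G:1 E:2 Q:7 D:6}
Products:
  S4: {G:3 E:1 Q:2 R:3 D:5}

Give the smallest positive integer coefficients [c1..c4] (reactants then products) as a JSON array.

Coefficients: [1, 1, 1, 4]

G: 1·3+1·8+1·1 = 12 | 4·3 = 12
E: 1·1+1·1+1·2 = 4 | 4·1 = 4
Q: 1·1+1·0+1·7 = 8 | 4·2 = 8
R: 1·8+1·4+1·0 = 12 | 4·3 = 12
D: 1·6+1·8+1·6 = 20 | 4·5 = 20
gcd(1,1,1,4) = 1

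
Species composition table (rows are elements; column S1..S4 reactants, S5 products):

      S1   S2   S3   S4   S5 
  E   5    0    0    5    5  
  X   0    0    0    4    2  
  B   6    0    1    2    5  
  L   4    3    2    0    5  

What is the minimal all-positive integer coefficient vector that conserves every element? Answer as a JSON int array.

E: 3·5+2·0+6·0+3·5 = 30 | 6·5 = 30
X: 3·0+2·0+6·0+3·4 = 12 | 6·2 = 12
B: 3·6+2·0+6·1+3·2 = 30 | 6·5 = 30
L: 3·4+2·3+6·2+3·0 = 30 | 6·5 = 30
gcd(3,2,6,3,6) = 1

Coefficients: [3, 2, 6, 3, 6]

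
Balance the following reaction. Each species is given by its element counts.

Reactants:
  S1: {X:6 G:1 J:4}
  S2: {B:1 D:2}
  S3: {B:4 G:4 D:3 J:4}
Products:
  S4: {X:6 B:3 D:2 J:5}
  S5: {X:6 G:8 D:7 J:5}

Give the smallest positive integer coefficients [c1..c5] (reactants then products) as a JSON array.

X: 4·6+5·0+1·0 = 24 | 3·6+1·6 = 24
B: 4·0+5·1+1·4 = 9 | 3·3+1·0 = 9
G: 4·1+5·0+1·4 = 8 | 3·0+1·8 = 8
D: 4·0+5·2+1·3 = 13 | 3·2+1·7 = 13
J: 4·4+5·0+1·4 = 20 | 3·5+1·5 = 20
gcd(4,5,1,3,1) = 1

Coefficients: [4, 5, 1, 3, 1]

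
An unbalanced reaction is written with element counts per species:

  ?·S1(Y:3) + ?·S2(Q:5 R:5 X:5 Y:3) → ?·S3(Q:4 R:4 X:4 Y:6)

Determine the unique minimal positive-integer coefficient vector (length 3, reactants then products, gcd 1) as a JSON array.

Q: 6·0+4·5 = 20 | 5·4 = 20
R: 6·0+4·5 = 20 | 5·4 = 20
X: 6·0+4·5 = 20 | 5·4 = 20
Y: 6·3+4·3 = 30 | 5·6 = 30
gcd(6,4,5) = 1

Coefficients: [6, 4, 5]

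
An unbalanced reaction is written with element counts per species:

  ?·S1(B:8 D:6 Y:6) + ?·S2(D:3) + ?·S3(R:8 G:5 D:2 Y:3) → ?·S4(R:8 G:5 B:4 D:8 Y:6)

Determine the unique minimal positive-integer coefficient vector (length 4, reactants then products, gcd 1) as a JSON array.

R: 1·0+2·0+2·8 = 16 | 2·8 = 16
G: 1·0+2·0+2·5 = 10 | 2·5 = 10
B: 1·8+2·0+2·0 = 8 | 2·4 = 8
D: 1·6+2·3+2·2 = 16 | 2·8 = 16
Y: 1·6+2·0+2·3 = 12 | 2·6 = 12
gcd(1,2,2,2) = 1

Coefficients: [1, 2, 2, 2]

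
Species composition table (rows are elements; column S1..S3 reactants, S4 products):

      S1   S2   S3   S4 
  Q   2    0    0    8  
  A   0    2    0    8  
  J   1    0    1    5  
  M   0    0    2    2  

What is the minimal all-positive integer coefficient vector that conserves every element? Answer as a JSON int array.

Coefficients: [4, 4, 1, 1]

Q: 4·2+4·0+1·0 = 8 | 1·8 = 8
A: 4·0+4·2+1·0 = 8 | 1·8 = 8
J: 4·1+4·0+1·1 = 5 | 1·5 = 5
M: 4·0+4·0+1·2 = 2 | 1·2 = 2
gcd(4,4,1,1) = 1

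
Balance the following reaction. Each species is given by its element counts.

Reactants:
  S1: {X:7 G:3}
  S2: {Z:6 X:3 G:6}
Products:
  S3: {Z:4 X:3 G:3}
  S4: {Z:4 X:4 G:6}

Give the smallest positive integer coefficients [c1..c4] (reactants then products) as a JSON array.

Z: 2·0+6·6 = 36 | 4·4+5·4 = 36
X: 2·7+6·3 = 32 | 4·3+5·4 = 32
G: 2·3+6·6 = 42 | 4·3+5·6 = 42
gcd(2,6,4,5) = 1

Coefficients: [2, 6, 4, 5]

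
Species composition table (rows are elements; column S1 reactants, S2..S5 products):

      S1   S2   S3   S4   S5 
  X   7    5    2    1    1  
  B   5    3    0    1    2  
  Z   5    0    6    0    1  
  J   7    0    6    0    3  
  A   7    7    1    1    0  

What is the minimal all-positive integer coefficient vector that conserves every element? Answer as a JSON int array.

X: 6·7 = 42 | 5·5+4·2+3·1+6·1 = 42
B: 6·5 = 30 | 5·3+4·0+3·1+6·2 = 30
Z: 6·5 = 30 | 5·0+4·6+3·0+6·1 = 30
J: 6·7 = 42 | 5·0+4·6+3·0+6·3 = 42
A: 6·7 = 42 | 5·7+4·1+3·1+6·0 = 42
gcd(6,5,4,3,6) = 1

Coefficients: [6, 5, 4, 3, 6]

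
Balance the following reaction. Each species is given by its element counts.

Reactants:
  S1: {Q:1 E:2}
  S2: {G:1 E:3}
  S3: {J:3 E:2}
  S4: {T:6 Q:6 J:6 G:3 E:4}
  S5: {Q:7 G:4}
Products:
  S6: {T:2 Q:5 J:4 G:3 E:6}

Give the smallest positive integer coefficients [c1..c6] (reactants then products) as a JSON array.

Coefficients: [2, 2, 2, 1, 1, 3]

T: 2·0+2·0+2·0+1·6+1·0 = 6 | 3·2 = 6
Q: 2·1+2·0+2·0+1·6+1·7 = 15 | 3·5 = 15
J: 2·0+2·0+2·3+1·6+1·0 = 12 | 3·4 = 12
G: 2·0+2·1+2·0+1·3+1·4 = 9 | 3·3 = 9
E: 2·2+2·3+2·2+1·4+1·0 = 18 | 3·6 = 18
gcd(2,2,2,1,1,3) = 1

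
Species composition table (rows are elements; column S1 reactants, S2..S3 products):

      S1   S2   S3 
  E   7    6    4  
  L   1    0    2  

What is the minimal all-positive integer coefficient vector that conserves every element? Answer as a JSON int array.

Coefficients: [6, 5, 3]

E: 6·7 = 42 | 5·6+3·4 = 42
L: 6·1 = 6 | 5·0+3·2 = 6
gcd(6,5,3) = 1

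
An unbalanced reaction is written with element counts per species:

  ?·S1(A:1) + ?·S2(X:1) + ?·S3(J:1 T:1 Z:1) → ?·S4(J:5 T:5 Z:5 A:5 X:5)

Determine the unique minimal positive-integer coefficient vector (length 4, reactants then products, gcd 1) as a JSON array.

Coefficients: [5, 5, 5, 1]

J: 5·0+5·0+5·1 = 5 | 1·5 = 5
T: 5·0+5·0+5·1 = 5 | 1·5 = 5
Z: 5·0+5·0+5·1 = 5 | 1·5 = 5
A: 5·1+5·0+5·0 = 5 | 1·5 = 5
X: 5·0+5·1+5·0 = 5 | 1·5 = 5
gcd(5,5,5,1) = 1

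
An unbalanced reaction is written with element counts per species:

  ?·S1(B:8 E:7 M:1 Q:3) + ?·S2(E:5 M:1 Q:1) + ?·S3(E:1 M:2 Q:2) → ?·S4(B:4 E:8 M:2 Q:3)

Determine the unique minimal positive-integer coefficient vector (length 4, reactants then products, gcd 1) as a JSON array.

Coefficients: [3, 5, 2, 6]

B: 3·8+5·0+2·0 = 24 | 6·4 = 24
E: 3·7+5·5+2·1 = 48 | 6·8 = 48
M: 3·1+5·1+2·2 = 12 | 6·2 = 12
Q: 3·3+5·1+2·2 = 18 | 6·3 = 18
gcd(3,5,2,6) = 1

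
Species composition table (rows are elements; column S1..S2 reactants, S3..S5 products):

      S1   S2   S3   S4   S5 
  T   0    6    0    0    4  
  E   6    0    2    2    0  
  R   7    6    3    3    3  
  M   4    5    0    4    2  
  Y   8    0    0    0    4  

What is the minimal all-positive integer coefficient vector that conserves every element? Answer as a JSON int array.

Coefficients: [3, 4, 4, 5, 6]

T: 3·0+4·6 = 24 | 4·0+5·0+6·4 = 24
E: 3·6+4·0 = 18 | 4·2+5·2+6·0 = 18
R: 3·7+4·6 = 45 | 4·3+5·3+6·3 = 45
M: 3·4+4·5 = 32 | 4·0+5·4+6·2 = 32
Y: 3·8+4·0 = 24 | 4·0+5·0+6·4 = 24
gcd(3,4,4,5,6) = 1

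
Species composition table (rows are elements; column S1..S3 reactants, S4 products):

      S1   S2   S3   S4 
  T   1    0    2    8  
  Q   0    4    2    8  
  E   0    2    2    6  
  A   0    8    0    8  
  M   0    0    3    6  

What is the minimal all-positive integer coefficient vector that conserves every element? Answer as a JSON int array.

T: 4·1+1·0+2·2 = 8 | 1·8 = 8
Q: 4·0+1·4+2·2 = 8 | 1·8 = 8
E: 4·0+1·2+2·2 = 6 | 1·6 = 6
A: 4·0+1·8+2·0 = 8 | 1·8 = 8
M: 4·0+1·0+2·3 = 6 | 1·6 = 6
gcd(4,1,2,1) = 1

Coefficients: [4, 1, 2, 1]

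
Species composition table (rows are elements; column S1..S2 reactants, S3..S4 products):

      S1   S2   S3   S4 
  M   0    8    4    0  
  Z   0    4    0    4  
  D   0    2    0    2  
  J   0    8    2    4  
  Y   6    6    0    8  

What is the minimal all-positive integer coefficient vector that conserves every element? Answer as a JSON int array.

M: 1·0+3·8 = 24 | 6·4+3·0 = 24
Z: 1·0+3·4 = 12 | 6·0+3·4 = 12
D: 1·0+3·2 = 6 | 6·0+3·2 = 6
J: 1·0+3·8 = 24 | 6·2+3·4 = 24
Y: 1·6+3·6 = 24 | 6·0+3·8 = 24
gcd(1,3,6,3) = 1

Coefficients: [1, 3, 6, 3]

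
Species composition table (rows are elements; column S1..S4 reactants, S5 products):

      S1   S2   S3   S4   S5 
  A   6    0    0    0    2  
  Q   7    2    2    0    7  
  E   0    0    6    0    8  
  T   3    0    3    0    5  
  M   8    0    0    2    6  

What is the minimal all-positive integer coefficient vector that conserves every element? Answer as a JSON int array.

A: 1·6+3·0+4·0+5·0 = 6 | 3·2 = 6
Q: 1·7+3·2+4·2+5·0 = 21 | 3·7 = 21
E: 1·0+3·0+4·6+5·0 = 24 | 3·8 = 24
T: 1·3+3·0+4·3+5·0 = 15 | 3·5 = 15
M: 1·8+3·0+4·0+5·2 = 18 | 3·6 = 18
gcd(1,3,4,5,3) = 1

Coefficients: [1, 3, 4, 5, 3]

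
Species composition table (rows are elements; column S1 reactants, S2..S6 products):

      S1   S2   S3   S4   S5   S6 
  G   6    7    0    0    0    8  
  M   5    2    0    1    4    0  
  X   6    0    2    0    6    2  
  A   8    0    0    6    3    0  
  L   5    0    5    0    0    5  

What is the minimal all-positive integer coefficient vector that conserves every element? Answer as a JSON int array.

Coefficients: [6, 4, 5, 6, 4, 1]

G: 6·6 = 36 | 4·7+5·0+6·0+4·0+1·8 = 36
M: 6·5 = 30 | 4·2+5·0+6·1+4·4+1·0 = 30
X: 6·6 = 36 | 4·0+5·2+6·0+4·6+1·2 = 36
A: 6·8 = 48 | 4·0+5·0+6·6+4·3+1·0 = 48
L: 6·5 = 30 | 4·0+5·5+6·0+4·0+1·5 = 30
gcd(6,4,5,6,4,1) = 1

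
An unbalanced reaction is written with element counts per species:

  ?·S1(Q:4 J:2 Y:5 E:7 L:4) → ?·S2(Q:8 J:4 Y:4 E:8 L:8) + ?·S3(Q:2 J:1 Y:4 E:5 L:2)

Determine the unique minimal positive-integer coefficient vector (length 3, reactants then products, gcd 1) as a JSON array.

Coefficients: [4, 1, 4]

Q: 4·4 = 16 | 1·8+4·2 = 16
J: 4·2 = 8 | 1·4+4·1 = 8
Y: 4·5 = 20 | 1·4+4·4 = 20
E: 4·7 = 28 | 1·8+4·5 = 28
L: 4·4 = 16 | 1·8+4·2 = 16
gcd(4,1,4) = 1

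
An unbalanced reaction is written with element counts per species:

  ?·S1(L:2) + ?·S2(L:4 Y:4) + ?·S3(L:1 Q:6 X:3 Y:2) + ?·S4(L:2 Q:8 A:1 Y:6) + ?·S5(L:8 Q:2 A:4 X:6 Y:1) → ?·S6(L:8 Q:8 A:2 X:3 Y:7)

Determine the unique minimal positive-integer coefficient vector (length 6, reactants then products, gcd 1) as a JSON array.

L: 5·2+3·4+2·1+4·2+2·8 = 48 | 6·8 = 48
Q: 5·0+3·0+2·6+4·8+2·2 = 48 | 6·8 = 48
A: 5·0+3·0+2·0+4·1+2·4 = 12 | 6·2 = 12
X: 5·0+3·0+2·3+4·0+2·6 = 18 | 6·3 = 18
Y: 5·0+3·4+2·2+4·6+2·1 = 42 | 6·7 = 42
gcd(5,3,2,4,2,6) = 1

Coefficients: [5, 3, 2, 4, 2, 6]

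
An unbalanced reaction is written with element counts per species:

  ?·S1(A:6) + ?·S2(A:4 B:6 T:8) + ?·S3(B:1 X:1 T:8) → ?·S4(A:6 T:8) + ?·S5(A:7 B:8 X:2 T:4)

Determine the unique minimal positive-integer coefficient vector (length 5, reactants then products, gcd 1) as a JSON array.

Coefficients: [6, 2, 4, 5, 2]

A: 6·6+2·4+4·0 = 44 | 5·6+2·7 = 44
B: 6·0+2·6+4·1 = 16 | 5·0+2·8 = 16
X: 6·0+2·0+4·1 = 4 | 5·0+2·2 = 4
T: 6·0+2·8+4·8 = 48 | 5·8+2·4 = 48
gcd(6,2,4,5,2) = 1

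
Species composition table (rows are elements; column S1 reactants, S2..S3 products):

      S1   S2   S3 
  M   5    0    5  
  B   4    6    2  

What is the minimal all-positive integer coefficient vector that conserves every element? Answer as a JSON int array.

M: 3·5 = 15 | 1·0+3·5 = 15
B: 3·4 = 12 | 1·6+3·2 = 12
gcd(3,1,3) = 1

Coefficients: [3, 1, 3]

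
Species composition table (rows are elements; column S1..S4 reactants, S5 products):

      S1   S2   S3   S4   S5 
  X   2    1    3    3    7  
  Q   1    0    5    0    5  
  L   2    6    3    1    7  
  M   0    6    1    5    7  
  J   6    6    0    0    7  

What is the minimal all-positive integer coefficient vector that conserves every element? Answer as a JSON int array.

X: 5·2+2·1+5·3+5·3 = 42 | 6·7 = 42
Q: 5·1+2·0+5·5+5·0 = 30 | 6·5 = 30
L: 5·2+2·6+5·3+5·1 = 42 | 6·7 = 42
M: 5·0+2·6+5·1+5·5 = 42 | 6·7 = 42
J: 5·6+2·6+5·0+5·0 = 42 | 6·7 = 42
gcd(5,2,5,5,6) = 1

Coefficients: [5, 2, 5, 5, 6]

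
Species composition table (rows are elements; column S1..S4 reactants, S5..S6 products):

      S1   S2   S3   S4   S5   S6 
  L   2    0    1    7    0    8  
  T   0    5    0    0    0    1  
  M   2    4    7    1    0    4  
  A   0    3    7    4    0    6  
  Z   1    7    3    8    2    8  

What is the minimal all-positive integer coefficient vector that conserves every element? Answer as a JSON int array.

L: 2·2+1·0+1·1+5·7 = 40 | 6·0+5·8 = 40
T: 2·0+1·5+1·0+5·0 = 5 | 6·0+5·1 = 5
M: 2·2+1·4+1·7+5·1 = 20 | 6·0+5·4 = 20
A: 2·0+1·3+1·7+5·4 = 30 | 6·0+5·6 = 30
Z: 2·1+1·7+1·3+5·8 = 52 | 6·2+5·8 = 52
gcd(2,1,1,5,6,5) = 1

Coefficients: [2, 1, 1, 5, 6, 5]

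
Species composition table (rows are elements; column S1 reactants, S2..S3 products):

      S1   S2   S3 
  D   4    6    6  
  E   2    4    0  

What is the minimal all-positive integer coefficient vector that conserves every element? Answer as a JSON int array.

Coefficients: [6, 3, 1]

D: 6·4 = 24 | 3·6+1·6 = 24
E: 6·2 = 12 | 3·4+1·0 = 12
gcd(6,3,1) = 1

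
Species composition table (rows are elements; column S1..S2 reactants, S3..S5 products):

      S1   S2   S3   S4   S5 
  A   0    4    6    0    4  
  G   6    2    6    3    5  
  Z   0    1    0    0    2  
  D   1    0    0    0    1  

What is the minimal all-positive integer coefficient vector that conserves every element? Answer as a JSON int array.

A: 3·0+6·4 = 24 | 2·6+1·0+3·4 = 24
G: 3·6+6·2 = 30 | 2·6+1·3+3·5 = 30
Z: 3·0+6·1 = 6 | 2·0+1·0+3·2 = 6
D: 3·1+6·0 = 3 | 2·0+1·0+3·1 = 3
gcd(3,6,2,1,3) = 1

Coefficients: [3, 6, 2, 1, 3]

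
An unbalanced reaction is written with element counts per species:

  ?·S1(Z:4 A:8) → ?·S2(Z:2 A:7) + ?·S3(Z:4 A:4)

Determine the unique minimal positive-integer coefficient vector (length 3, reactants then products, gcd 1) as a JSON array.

Z: 5·4 = 20 | 4·2+3·4 = 20
A: 5·8 = 40 | 4·7+3·4 = 40
gcd(5,4,3) = 1

Coefficients: [5, 4, 3]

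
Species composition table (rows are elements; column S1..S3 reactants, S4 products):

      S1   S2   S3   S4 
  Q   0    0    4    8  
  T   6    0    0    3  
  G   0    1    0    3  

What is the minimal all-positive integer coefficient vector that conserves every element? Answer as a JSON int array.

Coefficients: [1, 6, 4, 2]

Q: 1·0+6·0+4·4 = 16 | 2·8 = 16
T: 1·6+6·0+4·0 = 6 | 2·3 = 6
G: 1·0+6·1+4·0 = 6 | 2·3 = 6
gcd(1,6,4,2) = 1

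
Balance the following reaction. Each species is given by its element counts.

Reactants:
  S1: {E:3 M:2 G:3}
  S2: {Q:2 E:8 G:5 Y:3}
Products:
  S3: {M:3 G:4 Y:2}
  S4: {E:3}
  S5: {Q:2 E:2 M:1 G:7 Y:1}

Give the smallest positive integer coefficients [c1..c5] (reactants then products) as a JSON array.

Coefficients: [2, 1, 1, 4, 1]

Q: 2·0+1·2 = 2 | 1·0+4·0+1·2 = 2
E: 2·3+1·8 = 14 | 1·0+4·3+1·2 = 14
M: 2·2+1·0 = 4 | 1·3+4·0+1·1 = 4
G: 2·3+1·5 = 11 | 1·4+4·0+1·7 = 11
Y: 2·0+1·3 = 3 | 1·2+4·0+1·1 = 3
gcd(2,1,1,4,1) = 1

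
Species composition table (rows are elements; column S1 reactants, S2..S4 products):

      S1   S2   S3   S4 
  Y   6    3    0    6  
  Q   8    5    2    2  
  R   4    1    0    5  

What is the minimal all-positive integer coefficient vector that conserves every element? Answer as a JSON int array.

Y: 3·6 = 18 | 2·3+5·0+2·6 = 18
Q: 3·8 = 24 | 2·5+5·2+2·2 = 24
R: 3·4 = 12 | 2·1+5·0+2·5 = 12
gcd(3,2,5,2) = 1

Coefficients: [3, 2, 5, 2]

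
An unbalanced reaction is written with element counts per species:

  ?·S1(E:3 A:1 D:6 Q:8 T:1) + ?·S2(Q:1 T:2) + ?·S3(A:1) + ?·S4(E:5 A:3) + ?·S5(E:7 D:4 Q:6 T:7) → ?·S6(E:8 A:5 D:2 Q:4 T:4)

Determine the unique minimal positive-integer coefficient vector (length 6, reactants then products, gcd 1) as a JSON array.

E: 1·3+6·0+6·0+6·5+1·7 = 40 | 5·8 = 40
A: 1·1+6·0+6·1+6·3+1·0 = 25 | 5·5 = 25
D: 1·6+6·0+6·0+6·0+1·4 = 10 | 5·2 = 10
Q: 1·8+6·1+6·0+6·0+1·6 = 20 | 5·4 = 20
T: 1·1+6·2+6·0+6·0+1·7 = 20 | 5·4 = 20
gcd(1,6,6,6,1,5) = 1

Coefficients: [1, 6, 6, 6, 1, 5]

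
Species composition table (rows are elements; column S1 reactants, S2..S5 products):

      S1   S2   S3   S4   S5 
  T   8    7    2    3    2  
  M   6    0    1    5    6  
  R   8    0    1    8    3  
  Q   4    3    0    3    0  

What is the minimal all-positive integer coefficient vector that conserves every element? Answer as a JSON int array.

T: 6·8 = 48 | 3·7+5·2+5·3+1·2 = 48
M: 6·6 = 36 | 3·0+5·1+5·5+1·6 = 36
R: 6·8 = 48 | 3·0+5·1+5·8+1·3 = 48
Q: 6·4 = 24 | 3·3+5·0+5·3+1·0 = 24
gcd(6,3,5,5,1) = 1

Coefficients: [6, 3, 5, 5, 1]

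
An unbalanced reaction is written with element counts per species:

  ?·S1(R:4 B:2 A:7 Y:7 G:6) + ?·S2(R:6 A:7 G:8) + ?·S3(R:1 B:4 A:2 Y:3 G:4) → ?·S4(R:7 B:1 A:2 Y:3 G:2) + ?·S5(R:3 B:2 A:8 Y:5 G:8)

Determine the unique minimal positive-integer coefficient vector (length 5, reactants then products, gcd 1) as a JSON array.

Coefficients: [4, 2, 1, 2, 5]

R: 4·4+2·6+1·1 = 29 | 2·7+5·3 = 29
B: 4·2+2·0+1·4 = 12 | 2·1+5·2 = 12
A: 4·7+2·7+1·2 = 44 | 2·2+5·8 = 44
Y: 4·7+2·0+1·3 = 31 | 2·3+5·5 = 31
G: 4·6+2·8+1·4 = 44 | 2·2+5·8 = 44
gcd(4,2,1,2,5) = 1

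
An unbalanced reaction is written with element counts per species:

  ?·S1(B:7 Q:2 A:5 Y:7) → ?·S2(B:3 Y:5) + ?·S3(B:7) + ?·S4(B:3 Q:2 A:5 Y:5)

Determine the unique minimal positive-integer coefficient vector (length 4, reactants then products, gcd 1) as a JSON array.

B: 5·7 = 35 | 2·3+2·7+5·3 = 35
Q: 5·2 = 10 | 2·0+2·0+5·2 = 10
A: 5·5 = 25 | 2·0+2·0+5·5 = 25
Y: 5·7 = 35 | 2·5+2·0+5·5 = 35
gcd(5,2,2,5) = 1

Coefficients: [5, 2, 2, 5]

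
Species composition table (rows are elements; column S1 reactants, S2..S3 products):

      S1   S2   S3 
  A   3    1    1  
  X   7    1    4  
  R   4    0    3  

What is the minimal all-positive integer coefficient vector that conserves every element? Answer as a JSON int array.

A: 3·3 = 9 | 5·1+4·1 = 9
X: 3·7 = 21 | 5·1+4·4 = 21
R: 3·4 = 12 | 5·0+4·3 = 12
gcd(3,5,4) = 1

Coefficients: [3, 5, 4]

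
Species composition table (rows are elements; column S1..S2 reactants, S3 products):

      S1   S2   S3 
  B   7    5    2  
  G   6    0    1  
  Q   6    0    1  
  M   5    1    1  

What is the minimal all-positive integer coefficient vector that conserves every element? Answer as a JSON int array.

Coefficients: [1, 1, 6]

B: 1·7+1·5 = 12 | 6·2 = 12
G: 1·6+1·0 = 6 | 6·1 = 6
Q: 1·6+1·0 = 6 | 6·1 = 6
M: 1·5+1·1 = 6 | 6·1 = 6
gcd(1,1,6) = 1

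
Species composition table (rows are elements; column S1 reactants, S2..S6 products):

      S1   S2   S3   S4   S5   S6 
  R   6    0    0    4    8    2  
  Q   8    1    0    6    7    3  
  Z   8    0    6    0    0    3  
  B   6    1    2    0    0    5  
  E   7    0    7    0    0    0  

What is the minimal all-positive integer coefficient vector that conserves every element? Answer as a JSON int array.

Coefficients: [6, 4, 6, 3, 2, 4]

R: 6·6 = 36 | 4·0+6·0+3·4+2·8+4·2 = 36
Q: 6·8 = 48 | 4·1+6·0+3·6+2·7+4·3 = 48
Z: 6·8 = 48 | 4·0+6·6+3·0+2·0+4·3 = 48
B: 6·6 = 36 | 4·1+6·2+3·0+2·0+4·5 = 36
E: 6·7 = 42 | 4·0+6·7+3·0+2·0+4·0 = 42
gcd(6,4,6,3,2,4) = 1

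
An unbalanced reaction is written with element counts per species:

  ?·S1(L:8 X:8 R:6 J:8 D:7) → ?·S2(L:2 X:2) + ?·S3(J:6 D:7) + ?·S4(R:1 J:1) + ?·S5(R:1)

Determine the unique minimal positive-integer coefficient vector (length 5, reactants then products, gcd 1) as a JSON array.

Coefficients: [1, 4, 1, 2, 4]

L: 1·8 = 8 | 4·2+1·0+2·0+4·0 = 8
X: 1·8 = 8 | 4·2+1·0+2·0+4·0 = 8
R: 1·6 = 6 | 4·0+1·0+2·1+4·1 = 6
J: 1·8 = 8 | 4·0+1·6+2·1+4·0 = 8
D: 1·7 = 7 | 4·0+1·7+2·0+4·0 = 7
gcd(1,4,1,2,4) = 1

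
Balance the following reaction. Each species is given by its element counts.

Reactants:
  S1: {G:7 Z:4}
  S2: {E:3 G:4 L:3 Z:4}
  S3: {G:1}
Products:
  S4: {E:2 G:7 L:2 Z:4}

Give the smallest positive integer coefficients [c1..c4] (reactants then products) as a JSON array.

Coefficients: [1, 2, 6, 3]

E: 1·0+2·3+6·0 = 6 | 3·2 = 6
G: 1·7+2·4+6·1 = 21 | 3·7 = 21
L: 1·0+2·3+6·0 = 6 | 3·2 = 6
Z: 1·4+2·4+6·0 = 12 | 3·4 = 12
gcd(1,2,6,3) = 1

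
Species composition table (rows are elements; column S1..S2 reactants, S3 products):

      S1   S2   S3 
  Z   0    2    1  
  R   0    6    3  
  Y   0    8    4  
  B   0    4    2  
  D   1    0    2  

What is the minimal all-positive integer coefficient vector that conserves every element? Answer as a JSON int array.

Z: 4·0+1·2 = 2 | 2·1 = 2
R: 4·0+1·6 = 6 | 2·3 = 6
Y: 4·0+1·8 = 8 | 2·4 = 8
B: 4·0+1·4 = 4 | 2·2 = 4
D: 4·1+1·0 = 4 | 2·2 = 4
gcd(4,1,2) = 1

Coefficients: [4, 1, 2]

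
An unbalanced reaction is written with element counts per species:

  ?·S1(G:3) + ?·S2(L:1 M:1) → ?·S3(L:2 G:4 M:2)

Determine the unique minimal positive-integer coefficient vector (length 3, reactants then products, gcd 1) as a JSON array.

Coefficients: [4, 6, 3]

L: 4·0+6·1 = 6 | 3·2 = 6
G: 4·3+6·0 = 12 | 3·4 = 12
M: 4·0+6·1 = 6 | 3·2 = 6
gcd(4,6,3) = 1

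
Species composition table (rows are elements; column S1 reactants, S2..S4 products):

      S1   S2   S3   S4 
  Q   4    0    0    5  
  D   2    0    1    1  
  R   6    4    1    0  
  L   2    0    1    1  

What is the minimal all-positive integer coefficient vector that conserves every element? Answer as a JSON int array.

Coefficients: [5, 6, 6, 4]

Q: 5·4 = 20 | 6·0+6·0+4·5 = 20
D: 5·2 = 10 | 6·0+6·1+4·1 = 10
R: 5·6 = 30 | 6·4+6·1+4·0 = 30
L: 5·2 = 10 | 6·0+6·1+4·1 = 10
gcd(5,6,6,4) = 1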